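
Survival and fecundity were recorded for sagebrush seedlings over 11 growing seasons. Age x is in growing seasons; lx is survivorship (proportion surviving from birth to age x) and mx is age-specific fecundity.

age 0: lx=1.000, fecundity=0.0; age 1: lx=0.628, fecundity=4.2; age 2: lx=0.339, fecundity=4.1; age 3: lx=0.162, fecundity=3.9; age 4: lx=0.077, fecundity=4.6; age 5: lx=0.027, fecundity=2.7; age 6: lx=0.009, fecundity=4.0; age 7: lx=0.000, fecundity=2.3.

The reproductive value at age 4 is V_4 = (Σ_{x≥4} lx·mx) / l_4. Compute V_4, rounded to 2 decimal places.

lx·mx for x ≥ 4: 0.3542, 0.0729, 0.036, 0 → sum = 0.4631
V_4 = 0.4631 / l_4 = 0.4631 / 0.077 = 6.014286… → 6.01

6.01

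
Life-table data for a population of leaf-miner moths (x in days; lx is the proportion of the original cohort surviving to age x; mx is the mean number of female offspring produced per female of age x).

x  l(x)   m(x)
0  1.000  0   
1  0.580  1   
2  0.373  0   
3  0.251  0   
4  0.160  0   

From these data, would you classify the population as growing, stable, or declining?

R0 = Σ lx·mx = 0 + 0.58 + 0 + 0 + 0 = 0.58
R0 < 1, so the population is declining.

declining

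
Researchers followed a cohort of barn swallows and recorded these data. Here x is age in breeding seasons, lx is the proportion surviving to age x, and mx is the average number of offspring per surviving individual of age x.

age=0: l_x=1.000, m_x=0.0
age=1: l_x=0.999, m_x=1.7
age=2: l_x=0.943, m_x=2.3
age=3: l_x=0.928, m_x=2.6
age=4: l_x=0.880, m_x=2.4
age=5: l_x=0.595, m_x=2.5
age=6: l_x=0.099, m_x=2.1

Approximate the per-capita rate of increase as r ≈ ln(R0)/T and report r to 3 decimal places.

0.767

R0 = Σ lx·mx = 0 + 1.6983 + 2.1689 + 2.4128 + 2.112 + 1.4875 + 0.2079 = 10.0874
Σ x·lx·mx = 30.4074; T = 30.4074/10.0874 = 3.01439…
r ≈ ln(R0)/T = ln(10.0874)/3.01439… = 0.76675… → 0.767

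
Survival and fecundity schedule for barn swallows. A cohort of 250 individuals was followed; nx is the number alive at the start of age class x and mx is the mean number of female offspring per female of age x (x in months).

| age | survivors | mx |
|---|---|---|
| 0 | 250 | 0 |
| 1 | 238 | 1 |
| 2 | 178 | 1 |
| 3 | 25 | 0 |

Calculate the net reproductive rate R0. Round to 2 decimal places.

1.66

lx = nx/n0 = nx/250: 1, 0.952, 0.712, 0.1
lx·mx by age: 0, 0.952, 0.712, 0
R0 = Σ lx·mx = 1.664 → 1.66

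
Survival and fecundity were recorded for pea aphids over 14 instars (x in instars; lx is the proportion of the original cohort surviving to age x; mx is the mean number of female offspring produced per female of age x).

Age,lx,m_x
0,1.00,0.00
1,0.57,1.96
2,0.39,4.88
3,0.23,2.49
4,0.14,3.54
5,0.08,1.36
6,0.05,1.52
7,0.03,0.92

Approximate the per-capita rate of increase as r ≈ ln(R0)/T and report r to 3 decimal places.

R0 = Σ lx·mx = 0 + 1.1172 + 1.9032 + 0.5727 + 0.4956 + 0.1088 + 0.076 + 0.0276 = 4.3011
Σ x·lx·mx = 9.8173; T = 9.8173/4.3011 = 2.28251…
r ≈ ln(R0)/T = ln(4.3011)/2.28251… = 0.63915… → 0.639

0.639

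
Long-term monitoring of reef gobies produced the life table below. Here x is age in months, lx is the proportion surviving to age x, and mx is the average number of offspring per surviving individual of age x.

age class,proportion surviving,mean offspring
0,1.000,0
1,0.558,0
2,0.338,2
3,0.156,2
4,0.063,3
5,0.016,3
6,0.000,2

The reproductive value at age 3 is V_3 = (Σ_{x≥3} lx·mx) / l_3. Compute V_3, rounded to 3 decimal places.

lx·mx for x ≥ 3: 0.312, 0.189, 0.048, 0 → sum = 0.549
V_3 = 0.549 / l_3 = 0.549 / 0.156 = 3.519231… → 3.519

3.519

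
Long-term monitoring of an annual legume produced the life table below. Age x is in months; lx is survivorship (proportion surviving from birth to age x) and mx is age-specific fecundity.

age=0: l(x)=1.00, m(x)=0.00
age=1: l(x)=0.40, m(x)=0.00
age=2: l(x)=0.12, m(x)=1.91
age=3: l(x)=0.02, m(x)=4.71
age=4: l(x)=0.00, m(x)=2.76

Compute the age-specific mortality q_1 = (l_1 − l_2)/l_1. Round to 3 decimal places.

q_1 = (l_1 − l_2) / l_1 = (0.4 − 0.12) / 0.4
     = 0.28 / 0.4 = 0.7 → 0.700

0.700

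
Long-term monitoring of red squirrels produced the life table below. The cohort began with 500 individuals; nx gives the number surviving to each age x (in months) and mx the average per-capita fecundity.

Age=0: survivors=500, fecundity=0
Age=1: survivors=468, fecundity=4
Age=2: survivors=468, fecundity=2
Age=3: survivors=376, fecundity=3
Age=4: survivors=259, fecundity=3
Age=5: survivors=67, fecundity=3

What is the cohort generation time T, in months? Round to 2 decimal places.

2.29

lx = nx/n0 = nx/500: 1, 0.936, 0.936, 0.752, 0.518, 0.134
lx·mx: 0, 3.744, 1.872, 2.256, 1.554, 0.402 → R0 = 9.828
x·lx·mx: 0, 3.744, 3.744, 6.768, 6.216, 2.01 → Σ = 22.482
T = 22.482 / 9.828 = 2.287546… → 2.29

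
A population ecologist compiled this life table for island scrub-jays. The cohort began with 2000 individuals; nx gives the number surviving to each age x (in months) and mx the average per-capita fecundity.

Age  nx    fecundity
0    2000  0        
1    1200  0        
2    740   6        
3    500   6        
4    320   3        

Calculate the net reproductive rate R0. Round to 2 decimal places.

4.20

lx = nx/n0 = nx/2000: 1, 0.6, 0.37, 0.25, 0.16
lx·mx by age: 0, 0, 2.22, 1.5, 0.48
R0 = Σ lx·mx = 4.2 → 4.20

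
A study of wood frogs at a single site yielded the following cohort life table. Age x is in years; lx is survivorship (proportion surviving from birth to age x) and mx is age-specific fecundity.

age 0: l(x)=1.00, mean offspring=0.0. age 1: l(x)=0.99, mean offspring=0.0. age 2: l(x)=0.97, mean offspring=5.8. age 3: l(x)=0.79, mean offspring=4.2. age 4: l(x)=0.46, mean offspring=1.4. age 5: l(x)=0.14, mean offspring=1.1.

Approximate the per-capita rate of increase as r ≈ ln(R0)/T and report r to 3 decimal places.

R0 = Σ lx·mx = 0 + 0 + 5.626 + 3.318 + 0.644 + 0.154 = 9.742
Σ x·lx·mx = 24.552; T = 24.552/9.742 = 2.52022…
r ≈ ln(R0)/T = ln(9.742)/2.52022… = 0.90327… → 0.903

0.903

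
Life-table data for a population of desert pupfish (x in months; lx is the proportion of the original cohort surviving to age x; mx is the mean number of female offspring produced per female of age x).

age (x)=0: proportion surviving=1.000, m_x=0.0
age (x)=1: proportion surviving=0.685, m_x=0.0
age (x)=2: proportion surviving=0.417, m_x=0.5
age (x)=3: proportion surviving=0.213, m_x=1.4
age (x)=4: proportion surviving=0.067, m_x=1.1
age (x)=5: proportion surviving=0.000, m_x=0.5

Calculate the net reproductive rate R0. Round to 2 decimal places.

0.58

lx·mx by age: 0, 0, 0.2085, 0.2982, 0.0737, 0
R0 = Σ lx·mx = 0.5804 → 0.58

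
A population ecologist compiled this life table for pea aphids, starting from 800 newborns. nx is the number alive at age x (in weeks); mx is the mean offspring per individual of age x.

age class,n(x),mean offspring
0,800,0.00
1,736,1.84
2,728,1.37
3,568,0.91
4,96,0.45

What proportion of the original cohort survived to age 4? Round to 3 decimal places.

l_4 = n_4/n_0 = 96/800 = 0.12 → 0.120

0.120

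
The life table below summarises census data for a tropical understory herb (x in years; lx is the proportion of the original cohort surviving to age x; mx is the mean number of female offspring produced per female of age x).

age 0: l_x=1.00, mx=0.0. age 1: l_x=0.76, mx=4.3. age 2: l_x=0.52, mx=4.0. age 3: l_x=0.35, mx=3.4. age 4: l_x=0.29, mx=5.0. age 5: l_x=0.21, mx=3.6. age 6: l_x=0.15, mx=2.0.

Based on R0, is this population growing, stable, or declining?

R0 = Σ lx·mx = 0 + 3.268 + 2.08 + 1.19 + 1.45 + 0.756 + 0.3 = 9.044
R0 > 1, so the population is growing.

growing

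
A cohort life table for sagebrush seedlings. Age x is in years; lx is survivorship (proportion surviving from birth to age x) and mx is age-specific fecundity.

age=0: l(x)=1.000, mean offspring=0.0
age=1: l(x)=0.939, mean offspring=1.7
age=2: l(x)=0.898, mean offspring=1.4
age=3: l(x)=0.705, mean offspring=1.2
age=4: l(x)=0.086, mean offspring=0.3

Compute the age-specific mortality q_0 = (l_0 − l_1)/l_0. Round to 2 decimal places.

0.06

q_0 = (l_0 − l_1) / l_0 = (1 − 0.939) / 1
     = 0.061 / 1 = 0.061 → 0.06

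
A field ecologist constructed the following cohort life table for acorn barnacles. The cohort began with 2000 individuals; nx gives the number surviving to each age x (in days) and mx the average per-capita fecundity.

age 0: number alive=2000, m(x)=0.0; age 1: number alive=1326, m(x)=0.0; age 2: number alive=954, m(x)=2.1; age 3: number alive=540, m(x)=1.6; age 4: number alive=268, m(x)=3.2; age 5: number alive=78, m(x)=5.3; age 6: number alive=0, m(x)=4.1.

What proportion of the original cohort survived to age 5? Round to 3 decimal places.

0.039

l_5 = n_5/n_0 = 78/2000 = 0.039 → 0.039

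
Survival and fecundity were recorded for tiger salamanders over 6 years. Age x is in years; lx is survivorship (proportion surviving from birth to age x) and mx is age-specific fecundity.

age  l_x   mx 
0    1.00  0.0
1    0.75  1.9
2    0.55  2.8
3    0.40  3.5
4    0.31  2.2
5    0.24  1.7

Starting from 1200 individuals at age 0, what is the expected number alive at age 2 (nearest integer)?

Expected survivors = N0 · l_2 = 1200 × 0.55 = 660 → 660

660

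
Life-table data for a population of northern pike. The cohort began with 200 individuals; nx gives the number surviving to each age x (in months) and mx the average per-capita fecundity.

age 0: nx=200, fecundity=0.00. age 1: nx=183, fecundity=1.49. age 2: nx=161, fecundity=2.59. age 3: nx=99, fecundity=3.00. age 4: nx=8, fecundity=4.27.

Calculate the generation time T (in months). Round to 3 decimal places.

2.091

lx = nx/n0 = nx/200: 1, 0.915, 0.805, 0.495, 0.04
lx·mx: 0, 1.36335, 2.08495, 1.485, 0.1708 → R0 = 5.1041
x·lx·mx: 0, 1.36335, 4.1699, 4.455, 0.6832 → Σ = 10.67145
T = 10.67145 / 5.1041 = 2.09076… → 2.091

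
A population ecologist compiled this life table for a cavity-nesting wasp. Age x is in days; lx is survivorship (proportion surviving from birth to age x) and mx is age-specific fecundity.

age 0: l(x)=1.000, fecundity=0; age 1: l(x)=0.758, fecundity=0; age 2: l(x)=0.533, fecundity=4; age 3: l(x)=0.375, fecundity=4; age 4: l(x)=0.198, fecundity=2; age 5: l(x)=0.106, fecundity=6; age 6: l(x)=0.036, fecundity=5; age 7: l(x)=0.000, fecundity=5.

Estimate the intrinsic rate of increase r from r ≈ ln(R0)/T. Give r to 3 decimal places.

R0 = Σ lx·mx = 0 + 0 + 2.132 + 1.5 + 0.396 + 0.636 + 0.18 + 0 = 4.844
Σ x·lx·mx = 14.608; T = 14.608/4.844 = 3.01569…
r ≈ ln(R0)/T = ln(4.844)/3.01569… = 0.52318… → 0.523

0.523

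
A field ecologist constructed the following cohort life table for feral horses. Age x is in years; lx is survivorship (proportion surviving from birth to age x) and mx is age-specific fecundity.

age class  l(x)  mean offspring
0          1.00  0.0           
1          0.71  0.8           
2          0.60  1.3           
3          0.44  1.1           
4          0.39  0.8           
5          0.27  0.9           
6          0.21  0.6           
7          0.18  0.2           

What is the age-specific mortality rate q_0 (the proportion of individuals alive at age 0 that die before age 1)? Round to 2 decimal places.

q_0 = (l_0 − l_1) / l_0 = (1 − 0.71) / 1
     = 0.29 / 1 = 0.29 → 0.29

0.29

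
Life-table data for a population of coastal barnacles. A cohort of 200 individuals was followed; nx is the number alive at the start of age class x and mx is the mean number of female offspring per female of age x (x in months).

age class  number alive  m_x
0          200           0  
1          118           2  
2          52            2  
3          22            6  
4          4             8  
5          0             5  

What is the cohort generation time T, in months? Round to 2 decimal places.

1.92

lx = nx/n0 = nx/200: 1, 0.59, 0.26, 0.11, 0.02, 0
lx·mx: 0, 1.18, 0.52, 0.66, 0.16, 0 → R0 = 2.52
x·lx·mx: 0, 1.18, 1.04, 1.98, 0.64, 0 → Σ = 4.84
T = 4.84 / 2.52 = 1.920635… → 1.92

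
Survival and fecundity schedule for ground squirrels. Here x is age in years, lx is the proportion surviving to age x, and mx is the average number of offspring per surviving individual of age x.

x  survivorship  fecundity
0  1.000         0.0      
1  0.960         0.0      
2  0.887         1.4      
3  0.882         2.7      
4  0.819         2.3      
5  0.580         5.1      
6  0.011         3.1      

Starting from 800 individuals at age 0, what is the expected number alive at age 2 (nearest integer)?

Expected survivors = N0 · l_2 = 800 × 0.887 = 709.6 → 710

710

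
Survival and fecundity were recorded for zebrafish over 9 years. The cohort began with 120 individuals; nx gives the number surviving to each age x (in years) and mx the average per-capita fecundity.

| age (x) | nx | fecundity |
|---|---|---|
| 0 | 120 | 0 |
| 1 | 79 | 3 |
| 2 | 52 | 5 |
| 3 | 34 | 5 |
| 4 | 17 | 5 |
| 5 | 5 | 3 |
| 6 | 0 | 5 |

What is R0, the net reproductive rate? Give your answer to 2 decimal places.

lx = nx/n0 = nx/120: 1, 0.65833…, 0.43333…, 0.28333…, 0.14167…, 0.04167…, 0
lx·mx by age: 0, 1.975…, 2.166667…, 1.416667…, 0.708333…, 0.125…, 0
R0 = Σ lx·mx = 6.391667… → 6.39

6.39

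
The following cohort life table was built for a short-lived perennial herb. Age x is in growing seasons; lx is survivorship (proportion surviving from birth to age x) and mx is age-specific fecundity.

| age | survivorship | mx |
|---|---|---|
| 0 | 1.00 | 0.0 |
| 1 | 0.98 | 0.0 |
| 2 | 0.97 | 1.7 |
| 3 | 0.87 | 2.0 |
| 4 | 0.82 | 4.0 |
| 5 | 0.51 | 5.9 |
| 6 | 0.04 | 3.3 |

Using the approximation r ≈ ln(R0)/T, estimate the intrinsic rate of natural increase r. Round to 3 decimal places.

0.598

R0 = Σ lx·mx = 0 + 0 + 1.649 + 1.74 + 3.28 + 3.009 + 0.132 = 9.81
Σ x·lx·mx = 37.475; T = 37.475/9.81 = 3.82008…
r ≈ ln(R0)/T = ln(9.81)/3.82008… = 0.59774… → 0.598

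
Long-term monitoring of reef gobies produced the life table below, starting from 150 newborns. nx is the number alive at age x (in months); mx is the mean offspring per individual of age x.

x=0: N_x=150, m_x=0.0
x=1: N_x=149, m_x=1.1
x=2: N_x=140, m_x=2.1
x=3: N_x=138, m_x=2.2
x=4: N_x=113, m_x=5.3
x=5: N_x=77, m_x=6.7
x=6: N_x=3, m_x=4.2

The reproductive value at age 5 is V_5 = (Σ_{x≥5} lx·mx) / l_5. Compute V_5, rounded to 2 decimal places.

6.86

lx = nx/n0 = nx/150: 1, 0.99333…, 0.93333…, 0.92, 0.75333…, 0.51333…, 0.02
lx·mx for x ≥ 5: 3.439333…, 0.084 → sum = 3.523333…
V_5 = 3.523333… / l_5 = 3.523333… / 0.513333… = 6.863636… → 6.86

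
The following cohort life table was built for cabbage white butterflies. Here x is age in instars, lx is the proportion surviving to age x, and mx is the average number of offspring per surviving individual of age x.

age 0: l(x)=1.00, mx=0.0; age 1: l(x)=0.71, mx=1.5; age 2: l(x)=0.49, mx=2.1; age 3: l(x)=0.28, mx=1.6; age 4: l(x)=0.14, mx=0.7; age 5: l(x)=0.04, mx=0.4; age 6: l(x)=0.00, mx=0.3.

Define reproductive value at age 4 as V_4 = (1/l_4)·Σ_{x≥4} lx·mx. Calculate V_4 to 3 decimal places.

lx·mx for x ≥ 4: 0.098, 0.016, 0 → sum = 0.114
V_4 = 0.114 / l_4 = 0.114 / 0.14 = 0.814286… → 0.814

0.814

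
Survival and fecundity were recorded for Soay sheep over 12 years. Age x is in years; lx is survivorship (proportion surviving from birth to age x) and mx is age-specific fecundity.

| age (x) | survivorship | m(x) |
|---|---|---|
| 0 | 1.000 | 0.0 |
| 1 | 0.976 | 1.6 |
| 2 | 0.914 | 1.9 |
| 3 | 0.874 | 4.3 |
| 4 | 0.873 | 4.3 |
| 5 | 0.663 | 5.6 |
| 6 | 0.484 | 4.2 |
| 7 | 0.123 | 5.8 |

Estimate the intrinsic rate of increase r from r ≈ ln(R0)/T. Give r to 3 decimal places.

R0 = Σ lx·mx = 0 + 1.5616 + 1.7366 + 3.7582 + 3.7539 + 3.7128 + 2.0328 + 0.7134 = 17.2693
Σ x·lx·mx = 67.0796; T = 67.0796/17.2693 = 3.88433…
r ≈ ln(R0)/T = ln(17.2693)/3.88433… = 0.73344… → 0.733

0.733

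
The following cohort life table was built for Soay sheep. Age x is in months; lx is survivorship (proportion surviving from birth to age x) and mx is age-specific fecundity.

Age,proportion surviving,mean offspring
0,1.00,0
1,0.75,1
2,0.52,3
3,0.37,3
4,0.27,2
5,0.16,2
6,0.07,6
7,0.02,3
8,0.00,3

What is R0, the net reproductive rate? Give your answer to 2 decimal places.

4.76

lx·mx by age: 0, 0.75, 1.56, 1.11, 0.54, 0.32, 0.42, 0.06, 0
R0 = Σ lx·mx = 4.76 → 4.76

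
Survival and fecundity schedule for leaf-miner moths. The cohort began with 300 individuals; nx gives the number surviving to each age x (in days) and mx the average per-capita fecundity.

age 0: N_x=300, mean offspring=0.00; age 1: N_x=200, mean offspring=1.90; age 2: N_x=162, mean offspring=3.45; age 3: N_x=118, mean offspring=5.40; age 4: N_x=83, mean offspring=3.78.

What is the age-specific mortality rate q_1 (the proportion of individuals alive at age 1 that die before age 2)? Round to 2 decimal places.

lx = nx/n0 = nx/300: 1, 0.66667…, 0.54, 0.39333…, 0.27667…
q_1 = (l_1 − l_2) / l_1 = (0.666667… − 0.54) / 0.666667…
     = 0.126667… / 0.666667… = 0.19… → 0.19

0.19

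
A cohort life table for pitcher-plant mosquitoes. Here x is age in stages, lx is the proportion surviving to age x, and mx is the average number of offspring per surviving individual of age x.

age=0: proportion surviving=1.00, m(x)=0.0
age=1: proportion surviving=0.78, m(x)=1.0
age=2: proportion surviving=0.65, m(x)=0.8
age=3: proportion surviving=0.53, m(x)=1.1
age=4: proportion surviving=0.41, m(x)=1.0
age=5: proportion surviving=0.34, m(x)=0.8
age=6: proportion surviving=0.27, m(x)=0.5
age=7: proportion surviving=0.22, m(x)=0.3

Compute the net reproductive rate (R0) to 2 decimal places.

lx·mx by age: 0, 0.78, 0.52, 0.583, 0.41, 0.272, 0.135, 0.066
R0 = Σ lx·mx = 2.766 → 2.77

2.77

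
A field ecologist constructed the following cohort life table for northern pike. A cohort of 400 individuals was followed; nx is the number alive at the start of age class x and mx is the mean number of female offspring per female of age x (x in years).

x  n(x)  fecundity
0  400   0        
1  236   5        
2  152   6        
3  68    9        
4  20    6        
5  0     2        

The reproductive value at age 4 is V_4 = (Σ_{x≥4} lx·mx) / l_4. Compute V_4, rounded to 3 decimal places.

6.000

lx = nx/n0 = nx/400: 1, 0.59, 0.38, 0.17, 0.05, 0
lx·mx for x ≥ 4: 0.3, 0 → sum = 0.3
V_4 = 0.3 / l_4 = 0.3 / 0.05 = 6 → 6.000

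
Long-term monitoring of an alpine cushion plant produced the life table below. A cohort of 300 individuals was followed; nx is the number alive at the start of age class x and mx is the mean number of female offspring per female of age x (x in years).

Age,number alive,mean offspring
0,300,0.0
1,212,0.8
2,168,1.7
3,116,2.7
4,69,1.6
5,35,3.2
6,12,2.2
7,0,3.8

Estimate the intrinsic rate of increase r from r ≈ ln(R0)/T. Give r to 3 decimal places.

lx = nx/n0 = nx/300: 1, 0.70667…, 0.56, 0.38667…, 0.23, 0.11667…, 0.04, 0
R0 = Σ lx·mx = 0 + 0.56533… + 0.952 + 1.044… + 0.368 + 0.37333… + 0.088 + 0 = 3.390667…
Σ x·lx·mx = 9.468…; T = 9.468…/3.390667… = 2.79237…
r ≈ ln(R0)/T = ln(3.390667…)/2.79237… = 0.43727… → 0.437

0.437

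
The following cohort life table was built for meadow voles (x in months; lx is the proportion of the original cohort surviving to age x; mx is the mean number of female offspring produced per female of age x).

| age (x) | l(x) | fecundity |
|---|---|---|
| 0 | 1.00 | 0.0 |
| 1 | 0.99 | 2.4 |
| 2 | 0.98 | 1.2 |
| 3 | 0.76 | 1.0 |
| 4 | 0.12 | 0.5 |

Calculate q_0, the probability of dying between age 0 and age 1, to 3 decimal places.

q_0 = (l_0 − l_1) / l_0 = (1 − 0.99) / 1
     = 0.01 / 1 = 0.01 → 0.010

0.010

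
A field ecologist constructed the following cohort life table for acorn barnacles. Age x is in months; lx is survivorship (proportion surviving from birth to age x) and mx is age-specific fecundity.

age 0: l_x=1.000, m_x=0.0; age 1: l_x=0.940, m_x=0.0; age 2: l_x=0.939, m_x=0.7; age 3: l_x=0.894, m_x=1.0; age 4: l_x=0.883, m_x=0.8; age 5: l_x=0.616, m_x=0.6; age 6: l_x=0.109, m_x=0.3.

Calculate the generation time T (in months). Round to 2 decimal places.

lx·mx: 0, 0, 0.6573, 0.894, 0.7064, 0.3696, 0.0327 → R0 = 2.66
x·lx·mx: 0, 0, 1.3146, 2.682, 2.8256, 1.848, 0.1962 → Σ = 8.8664
T = 8.8664 / 2.66 = 3.333233… → 3.33

3.33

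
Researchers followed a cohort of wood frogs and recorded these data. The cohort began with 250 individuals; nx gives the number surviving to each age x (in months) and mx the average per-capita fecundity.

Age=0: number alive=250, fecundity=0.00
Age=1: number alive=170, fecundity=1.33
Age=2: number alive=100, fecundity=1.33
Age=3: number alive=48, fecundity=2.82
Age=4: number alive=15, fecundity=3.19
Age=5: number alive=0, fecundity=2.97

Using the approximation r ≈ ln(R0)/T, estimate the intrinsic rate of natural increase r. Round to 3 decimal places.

0.385

lx = nx/n0 = nx/250: 1, 0.68, 0.4, 0.192, 0.06, 0
R0 = Σ lx·mx = 0 + 0.9044 + 0.532 + 0.54144 + 0.1914 + 0 = 2.16924
Σ x·lx·mx = 4.35832; T = 4.35832/2.16924 = 2.00915…
r ≈ ln(R0)/T = ln(2.16924)/2.00915… = 0.38543… → 0.385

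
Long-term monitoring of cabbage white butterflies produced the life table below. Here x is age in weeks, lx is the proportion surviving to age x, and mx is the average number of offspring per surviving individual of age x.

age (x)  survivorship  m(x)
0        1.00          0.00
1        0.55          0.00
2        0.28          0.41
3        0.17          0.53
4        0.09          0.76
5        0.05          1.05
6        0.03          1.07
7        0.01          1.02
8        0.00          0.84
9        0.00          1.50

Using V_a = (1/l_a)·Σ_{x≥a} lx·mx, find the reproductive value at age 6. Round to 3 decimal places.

1.410

lx·mx for x ≥ 6: 0.0321, 0.0102, 0, 0 → sum = 0.0423
V_6 = 0.0423 / l_6 = 0.0423 / 0.03 = 1.41 → 1.410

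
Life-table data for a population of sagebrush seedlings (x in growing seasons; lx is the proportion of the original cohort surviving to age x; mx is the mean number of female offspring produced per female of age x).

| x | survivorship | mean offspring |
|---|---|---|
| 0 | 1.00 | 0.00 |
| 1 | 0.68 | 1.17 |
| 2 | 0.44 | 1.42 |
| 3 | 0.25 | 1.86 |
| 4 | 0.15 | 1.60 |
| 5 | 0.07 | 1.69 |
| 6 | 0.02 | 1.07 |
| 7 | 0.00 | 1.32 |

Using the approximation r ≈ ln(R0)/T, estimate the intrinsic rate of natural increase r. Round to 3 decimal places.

R0 = Σ lx·mx = 0 + 0.7956 + 0.6248 + 0.465 + 0.24 + 0.1183 + 0.0214 + 0 = 2.2651
Σ x·lx·mx = 5.1201; T = 5.1201/2.2651 = 2.26043…
r ≈ ln(R0)/T = ln(2.2651)/2.26043… = 0.36171… → 0.362

0.362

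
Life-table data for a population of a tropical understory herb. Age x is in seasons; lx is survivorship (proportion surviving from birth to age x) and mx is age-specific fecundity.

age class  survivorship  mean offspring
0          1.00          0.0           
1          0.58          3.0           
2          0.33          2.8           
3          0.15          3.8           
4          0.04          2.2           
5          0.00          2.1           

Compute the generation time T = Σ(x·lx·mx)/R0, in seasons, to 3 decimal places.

1.701

lx·mx: 0, 1.74, 0.924, 0.57, 0.088, 0 → R0 = 3.322
x·lx·mx: 0, 1.74, 1.848, 1.71, 0.352, 0 → Σ = 5.65
T = 5.65 / 3.322 = 1.700783… → 1.701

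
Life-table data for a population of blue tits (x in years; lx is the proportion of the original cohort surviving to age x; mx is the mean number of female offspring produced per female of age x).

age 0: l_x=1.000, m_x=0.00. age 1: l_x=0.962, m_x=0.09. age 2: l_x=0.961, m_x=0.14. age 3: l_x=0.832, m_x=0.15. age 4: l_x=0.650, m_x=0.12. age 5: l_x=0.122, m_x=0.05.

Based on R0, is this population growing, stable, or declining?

R0 = Σ lx·mx = 0 + 0.08658 + 0.13454 + 0.1248 + 0.078 + 0.0061 = 0.43002
R0 < 1, so the population is declining.

declining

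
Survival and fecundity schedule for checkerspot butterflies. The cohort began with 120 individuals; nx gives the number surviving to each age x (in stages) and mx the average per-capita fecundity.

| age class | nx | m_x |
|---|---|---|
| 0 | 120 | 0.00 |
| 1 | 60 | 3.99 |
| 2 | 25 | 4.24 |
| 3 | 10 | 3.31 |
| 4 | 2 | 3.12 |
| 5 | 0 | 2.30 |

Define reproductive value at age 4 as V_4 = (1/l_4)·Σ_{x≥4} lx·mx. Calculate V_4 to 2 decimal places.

lx = nx/n0 = nx/120: 1, 0.5, 0.20833…, 0.08333…, 0.01667…, 0
lx·mx for x ≥ 4: 0.052…, 0 → sum = 0.052…
V_4 = 0.052… / l_4 = 0.052… / 0.016667… = 3.12… → 3.12

3.12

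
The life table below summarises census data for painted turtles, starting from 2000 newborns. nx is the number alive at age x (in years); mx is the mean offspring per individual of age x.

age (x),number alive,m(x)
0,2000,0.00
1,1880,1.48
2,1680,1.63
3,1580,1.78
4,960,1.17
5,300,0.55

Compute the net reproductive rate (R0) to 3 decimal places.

4.811

lx = nx/n0 = nx/2000: 1, 0.94, 0.84, 0.79, 0.48, 0.15
lx·mx by age: 0, 1.3912, 1.3692, 1.4062, 0.5616, 0.0825
R0 = Σ lx·mx = 4.8107 → 4.811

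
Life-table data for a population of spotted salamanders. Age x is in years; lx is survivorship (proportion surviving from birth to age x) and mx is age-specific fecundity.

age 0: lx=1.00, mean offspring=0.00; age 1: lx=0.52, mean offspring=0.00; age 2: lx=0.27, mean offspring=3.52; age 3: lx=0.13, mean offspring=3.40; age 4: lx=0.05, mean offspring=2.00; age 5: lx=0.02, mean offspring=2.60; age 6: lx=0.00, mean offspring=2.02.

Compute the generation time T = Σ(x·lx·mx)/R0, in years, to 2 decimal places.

2.52

lx·mx: 0, 0, 0.9504, 0.442, 0.1, 0.052, 0 → R0 = 1.5444
x·lx·mx: 0, 0, 1.9008, 1.326, 0.4, 0.26, 0 → Σ = 3.8868
T = 3.8868 / 1.5444 = 2.516706… → 2.52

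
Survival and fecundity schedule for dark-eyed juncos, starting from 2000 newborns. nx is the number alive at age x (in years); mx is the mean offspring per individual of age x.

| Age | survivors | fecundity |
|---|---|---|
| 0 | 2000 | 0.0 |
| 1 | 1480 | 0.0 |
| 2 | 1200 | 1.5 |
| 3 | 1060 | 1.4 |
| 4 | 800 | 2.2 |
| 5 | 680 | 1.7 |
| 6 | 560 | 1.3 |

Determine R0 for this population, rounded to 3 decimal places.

3.464

lx = nx/n0 = nx/2000: 1, 0.74, 0.6, 0.53, 0.4, 0.34, 0.28
lx·mx by age: 0, 0, 0.9, 0.742, 0.88, 0.578, 0.364
R0 = Σ lx·mx = 3.464 → 3.464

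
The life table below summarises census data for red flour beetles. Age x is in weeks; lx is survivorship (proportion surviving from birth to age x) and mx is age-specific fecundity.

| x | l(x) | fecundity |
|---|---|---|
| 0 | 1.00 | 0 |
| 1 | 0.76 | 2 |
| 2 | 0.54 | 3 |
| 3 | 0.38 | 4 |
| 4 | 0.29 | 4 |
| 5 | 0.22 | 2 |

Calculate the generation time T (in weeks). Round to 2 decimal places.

lx·mx: 0, 1.52, 1.62, 1.52, 1.16, 0.44 → R0 = 6.26
x·lx·mx: 0, 1.52, 3.24, 4.56, 4.64, 2.2 → Σ = 16.16
T = 16.16 / 6.26 = 2.58147… → 2.58

2.58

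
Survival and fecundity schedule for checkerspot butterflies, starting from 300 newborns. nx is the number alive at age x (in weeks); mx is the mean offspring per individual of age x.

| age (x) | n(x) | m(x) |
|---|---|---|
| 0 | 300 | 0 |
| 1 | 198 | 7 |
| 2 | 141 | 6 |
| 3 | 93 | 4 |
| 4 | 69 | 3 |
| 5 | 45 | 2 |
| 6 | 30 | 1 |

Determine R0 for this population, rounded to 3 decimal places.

9.770

lx = nx/n0 = nx/300: 1, 0.66, 0.47, 0.31, 0.23, 0.15, 0.1
lx·mx by age: 0, 4.62, 2.82, 1.24, 0.69, 0.3, 0.1
R0 = Σ lx·mx = 9.77 → 9.770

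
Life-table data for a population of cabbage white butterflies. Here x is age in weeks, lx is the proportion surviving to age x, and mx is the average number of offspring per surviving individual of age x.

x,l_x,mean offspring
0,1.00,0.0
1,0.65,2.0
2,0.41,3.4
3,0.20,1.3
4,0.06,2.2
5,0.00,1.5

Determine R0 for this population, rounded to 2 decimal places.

lx·mx by age: 0, 1.3, 1.394, 0.26, 0.132, 0
R0 = Σ lx·mx = 3.086 → 3.09

3.09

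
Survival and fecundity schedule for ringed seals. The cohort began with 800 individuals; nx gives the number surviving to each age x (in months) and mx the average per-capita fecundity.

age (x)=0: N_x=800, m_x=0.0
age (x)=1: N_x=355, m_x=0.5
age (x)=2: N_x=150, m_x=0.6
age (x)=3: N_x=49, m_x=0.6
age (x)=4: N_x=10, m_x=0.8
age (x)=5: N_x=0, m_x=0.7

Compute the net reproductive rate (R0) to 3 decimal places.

0.381

lx = nx/n0 = nx/800: 1, 0.44375, 0.1875, 0.06125, 0.0125, 0
lx·mx by age: 0, 0.221875, 0.1125, 0.03675, 0.01, 0
R0 = Σ lx·mx = 0.381125 → 0.381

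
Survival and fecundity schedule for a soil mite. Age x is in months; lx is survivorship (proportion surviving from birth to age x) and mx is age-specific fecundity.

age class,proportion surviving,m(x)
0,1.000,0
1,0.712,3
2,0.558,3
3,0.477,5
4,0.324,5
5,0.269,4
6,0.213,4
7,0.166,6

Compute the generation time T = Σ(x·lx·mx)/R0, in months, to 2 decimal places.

3.41

lx·mx: 0, 2.136, 1.674, 2.385, 1.62, 1.076, 0.852, 0.996 → R0 = 10.739
x·lx·mx: 0, 2.136, 3.348, 7.155, 6.48, 5.38, 5.112, 6.972 → Σ = 36.583
T = 36.583 / 10.739 = 3.406556… → 3.41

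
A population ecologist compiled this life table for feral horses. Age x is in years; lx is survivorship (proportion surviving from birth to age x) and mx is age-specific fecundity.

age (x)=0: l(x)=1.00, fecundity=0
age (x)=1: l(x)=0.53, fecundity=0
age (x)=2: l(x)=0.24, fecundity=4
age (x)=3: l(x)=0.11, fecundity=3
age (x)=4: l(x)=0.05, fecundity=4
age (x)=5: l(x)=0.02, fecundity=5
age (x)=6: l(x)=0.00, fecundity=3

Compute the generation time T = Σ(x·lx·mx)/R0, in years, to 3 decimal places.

lx·mx: 0, 0, 0.96, 0.33, 0.2, 0.1, 0 → R0 = 1.59
x·lx·mx: 0, 0, 1.92, 0.99, 0.8, 0.5, 0 → Σ = 4.21
T = 4.21 / 1.59 = 2.647799… → 2.648

2.648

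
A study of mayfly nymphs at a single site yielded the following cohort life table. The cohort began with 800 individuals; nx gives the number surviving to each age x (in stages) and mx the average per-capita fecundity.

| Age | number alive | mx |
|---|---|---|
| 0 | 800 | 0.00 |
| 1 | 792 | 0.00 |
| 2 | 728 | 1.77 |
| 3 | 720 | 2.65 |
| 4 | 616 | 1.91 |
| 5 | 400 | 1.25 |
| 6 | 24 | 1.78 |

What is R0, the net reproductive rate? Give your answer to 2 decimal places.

lx = nx/n0 = nx/800: 1, 0.99, 0.91, 0.9, 0.77, 0.5, 0.03
lx·mx by age: 0, 0, 1.6107, 2.385, 1.4707, 0.625, 0.0534
R0 = Σ lx·mx = 6.1448 → 6.14

6.14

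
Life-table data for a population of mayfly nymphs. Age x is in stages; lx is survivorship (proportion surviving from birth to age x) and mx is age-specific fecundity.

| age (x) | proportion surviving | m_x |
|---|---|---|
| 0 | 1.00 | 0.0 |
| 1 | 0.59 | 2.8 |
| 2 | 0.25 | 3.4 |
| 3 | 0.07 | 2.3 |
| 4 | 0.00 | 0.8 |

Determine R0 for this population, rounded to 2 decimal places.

2.66

lx·mx by age: 0, 1.652, 0.85, 0.161, 0
R0 = Σ lx·mx = 2.663 → 2.66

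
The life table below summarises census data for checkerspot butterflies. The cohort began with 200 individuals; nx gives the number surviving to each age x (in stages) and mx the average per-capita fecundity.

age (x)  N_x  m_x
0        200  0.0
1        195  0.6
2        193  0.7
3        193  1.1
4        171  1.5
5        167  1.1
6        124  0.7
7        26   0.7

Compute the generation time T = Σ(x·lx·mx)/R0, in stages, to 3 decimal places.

lx = nx/n0 = nx/200: 1, 0.975, 0.965, 0.965, 0.855, 0.835, 0.62, 0.13
lx·mx: 0, 0.585, 0.6755, 1.0615, 1.2825, 0.9185, 0.434, 0.091 → R0 = 5.048
x·lx·mx: 0, 0.585, 1.351, 3.1845, 5.13, 4.5925, 2.604, 0.637 → Σ = 18.084
T = 18.084 / 5.048 = 3.582409… → 3.582

3.582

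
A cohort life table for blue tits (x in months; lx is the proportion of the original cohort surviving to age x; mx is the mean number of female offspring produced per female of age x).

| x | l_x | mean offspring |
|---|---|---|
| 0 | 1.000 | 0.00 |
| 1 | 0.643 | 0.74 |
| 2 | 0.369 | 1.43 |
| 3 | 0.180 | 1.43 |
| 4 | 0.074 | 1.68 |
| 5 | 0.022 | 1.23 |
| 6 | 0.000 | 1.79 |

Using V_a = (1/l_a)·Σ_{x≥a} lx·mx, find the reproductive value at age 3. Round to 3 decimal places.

2.271

lx·mx for x ≥ 3: 0.2574, 0.12432, 0.02706, 0 → sum = 0.40878
V_3 = 0.40878 / l_3 = 0.40878 / 0.18 = 2.271 → 2.271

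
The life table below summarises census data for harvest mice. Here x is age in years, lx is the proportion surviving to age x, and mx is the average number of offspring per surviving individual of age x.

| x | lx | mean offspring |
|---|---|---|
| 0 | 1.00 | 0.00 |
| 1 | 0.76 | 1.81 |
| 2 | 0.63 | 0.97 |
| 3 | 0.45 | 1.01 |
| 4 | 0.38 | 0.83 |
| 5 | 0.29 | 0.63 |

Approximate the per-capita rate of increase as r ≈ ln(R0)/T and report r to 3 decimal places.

0.516

R0 = Σ lx·mx = 0 + 1.3756 + 0.6111 + 0.4545 + 0.3154 + 0.1827 = 2.9393
Σ x·lx·mx = 6.1364; T = 6.1364/2.9393 = 2.08771…
r ≈ ln(R0)/T = ln(2.9393)/2.08771… = 0.51644… → 0.516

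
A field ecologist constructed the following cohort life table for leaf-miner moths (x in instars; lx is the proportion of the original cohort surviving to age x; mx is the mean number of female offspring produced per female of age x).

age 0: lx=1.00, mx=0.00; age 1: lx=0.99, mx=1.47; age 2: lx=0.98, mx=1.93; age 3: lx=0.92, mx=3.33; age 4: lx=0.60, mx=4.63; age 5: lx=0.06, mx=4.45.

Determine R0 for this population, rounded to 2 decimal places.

9.46

lx·mx by age: 0, 1.4553, 1.8914, 3.0636, 2.778, 0.267
R0 = Σ lx·mx = 9.4553 → 9.46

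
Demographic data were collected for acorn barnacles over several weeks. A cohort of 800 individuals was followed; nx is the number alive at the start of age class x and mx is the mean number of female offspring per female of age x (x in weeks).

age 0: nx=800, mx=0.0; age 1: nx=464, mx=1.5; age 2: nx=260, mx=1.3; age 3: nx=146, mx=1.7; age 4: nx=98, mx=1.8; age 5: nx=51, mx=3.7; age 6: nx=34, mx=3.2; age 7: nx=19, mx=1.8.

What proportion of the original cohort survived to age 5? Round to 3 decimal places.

0.064

l_5 = n_5/n_0 = 51/800 = 0.06375 → 0.064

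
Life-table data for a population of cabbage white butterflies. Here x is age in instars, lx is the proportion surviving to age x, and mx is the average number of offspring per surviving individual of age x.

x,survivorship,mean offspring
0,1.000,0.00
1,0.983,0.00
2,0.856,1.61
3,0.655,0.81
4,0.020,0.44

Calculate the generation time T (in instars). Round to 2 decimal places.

2.29

lx·mx: 0, 0, 1.37816, 0.53055, 0.0088 → R0 = 1.91751
x·lx·mx: 0, 0, 2.75632, 1.59165, 0.0352 → Σ = 4.38317
T = 4.38317 / 1.91751 = 2.285866… → 2.29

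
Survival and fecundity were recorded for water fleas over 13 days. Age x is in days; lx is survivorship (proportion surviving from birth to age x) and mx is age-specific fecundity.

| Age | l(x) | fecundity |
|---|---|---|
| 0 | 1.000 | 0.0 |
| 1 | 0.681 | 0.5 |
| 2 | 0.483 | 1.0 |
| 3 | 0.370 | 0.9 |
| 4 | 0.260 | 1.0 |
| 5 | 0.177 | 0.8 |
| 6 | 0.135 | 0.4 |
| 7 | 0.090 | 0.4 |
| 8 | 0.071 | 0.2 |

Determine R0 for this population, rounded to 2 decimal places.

lx·mx by age: 0, 0.3405, 0.483, 0.333, 0.26, 0.1416, 0.054, 0.036, 0.0142
R0 = Σ lx·mx = 1.6623 → 1.66

1.66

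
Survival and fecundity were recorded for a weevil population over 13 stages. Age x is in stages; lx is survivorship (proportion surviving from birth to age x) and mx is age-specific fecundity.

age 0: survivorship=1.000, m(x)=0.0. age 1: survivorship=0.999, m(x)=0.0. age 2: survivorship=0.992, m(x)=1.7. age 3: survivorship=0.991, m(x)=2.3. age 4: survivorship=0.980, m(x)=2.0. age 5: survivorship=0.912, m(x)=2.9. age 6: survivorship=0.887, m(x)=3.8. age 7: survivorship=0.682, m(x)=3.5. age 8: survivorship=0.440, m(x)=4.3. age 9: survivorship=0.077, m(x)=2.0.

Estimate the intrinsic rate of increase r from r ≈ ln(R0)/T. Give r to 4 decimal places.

R0 = Σ lx·mx = 0 + 0 + 1.6864 + 2.2793 + 1.96 + 2.6448 + 3.3706 + 2.387 + 1.892 + 0.154 = 16.3741
Σ x·lx·mx = 84.7293; T = 84.7293/16.3741 = 5.17459…
r ≈ ln(R0)/T = ln(16.3741)/5.17459… = 0.540275… → 0.5403

0.5403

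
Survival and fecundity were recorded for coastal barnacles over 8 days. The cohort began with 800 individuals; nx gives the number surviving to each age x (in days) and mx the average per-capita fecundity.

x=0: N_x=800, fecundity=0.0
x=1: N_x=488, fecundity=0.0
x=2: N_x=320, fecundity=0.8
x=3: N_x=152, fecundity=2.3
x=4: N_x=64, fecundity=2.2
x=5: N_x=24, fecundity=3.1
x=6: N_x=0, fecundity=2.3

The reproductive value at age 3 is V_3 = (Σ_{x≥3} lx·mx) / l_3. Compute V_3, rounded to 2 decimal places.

3.72

lx = nx/n0 = nx/800: 1, 0.61, 0.4, 0.19, 0.08, 0.03, 0
lx·mx for x ≥ 3: 0.437, 0.176, 0.093, 0 → sum = 0.706
V_3 = 0.706 / l_3 = 0.706 / 0.19 = 3.715789… → 3.72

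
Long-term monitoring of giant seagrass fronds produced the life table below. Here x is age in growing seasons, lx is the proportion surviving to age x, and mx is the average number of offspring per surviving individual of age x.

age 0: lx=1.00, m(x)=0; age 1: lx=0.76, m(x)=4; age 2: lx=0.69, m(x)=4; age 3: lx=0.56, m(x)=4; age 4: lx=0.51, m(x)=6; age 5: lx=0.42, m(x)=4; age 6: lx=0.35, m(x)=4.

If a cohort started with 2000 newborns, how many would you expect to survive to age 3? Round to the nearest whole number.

Expected survivors = N0 · l_3 = 2000 × 0.56 = 1120 → 1120

1120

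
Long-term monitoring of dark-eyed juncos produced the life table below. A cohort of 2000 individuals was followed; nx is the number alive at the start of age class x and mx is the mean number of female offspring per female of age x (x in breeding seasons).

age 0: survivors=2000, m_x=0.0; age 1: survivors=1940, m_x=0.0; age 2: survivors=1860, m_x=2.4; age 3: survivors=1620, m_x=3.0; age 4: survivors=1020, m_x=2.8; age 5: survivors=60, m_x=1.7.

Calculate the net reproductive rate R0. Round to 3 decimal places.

6.141

lx = nx/n0 = nx/2000: 1, 0.97, 0.93, 0.81, 0.51, 0.03
lx·mx by age: 0, 0, 2.232, 2.43, 1.428, 0.051
R0 = Σ lx·mx = 6.141 → 6.141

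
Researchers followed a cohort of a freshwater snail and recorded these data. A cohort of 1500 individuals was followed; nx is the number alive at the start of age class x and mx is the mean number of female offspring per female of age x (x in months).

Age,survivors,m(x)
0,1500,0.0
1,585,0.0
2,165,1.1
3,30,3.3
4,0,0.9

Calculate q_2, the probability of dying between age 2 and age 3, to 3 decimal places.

lx = nx/n0 = nx/1500: 1, 0.39, 0.11, 0.02, 0
q_2 = (l_2 − l_3) / l_2 = (0.11 − 0.02) / 0.11
     = 0.09 / 0.11 = 0.818182… → 0.818

0.818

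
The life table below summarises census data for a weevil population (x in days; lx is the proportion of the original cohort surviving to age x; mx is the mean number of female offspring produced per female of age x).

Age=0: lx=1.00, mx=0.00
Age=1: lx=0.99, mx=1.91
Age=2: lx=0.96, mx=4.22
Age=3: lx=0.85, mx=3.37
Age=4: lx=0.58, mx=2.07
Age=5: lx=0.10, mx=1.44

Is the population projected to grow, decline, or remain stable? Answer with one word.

R0 = Σ lx·mx = 0 + 1.8909 + 4.0512 + 2.8645 + 1.2006 + 0.144 = 10.1512
R0 > 1, so the population is growing.

growing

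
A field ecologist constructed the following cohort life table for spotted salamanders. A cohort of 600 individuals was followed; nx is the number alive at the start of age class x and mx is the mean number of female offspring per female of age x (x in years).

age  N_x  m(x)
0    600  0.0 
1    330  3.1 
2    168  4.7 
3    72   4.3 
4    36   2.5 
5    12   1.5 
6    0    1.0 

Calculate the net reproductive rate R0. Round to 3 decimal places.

3.717

lx = nx/n0 = nx/600: 1, 0.55, 0.28, 0.12, 0.06, 0.02, 0
lx·mx by age: 0, 1.705, 1.316, 0.516, 0.15, 0.03, 0
R0 = Σ lx·mx = 3.717 → 3.717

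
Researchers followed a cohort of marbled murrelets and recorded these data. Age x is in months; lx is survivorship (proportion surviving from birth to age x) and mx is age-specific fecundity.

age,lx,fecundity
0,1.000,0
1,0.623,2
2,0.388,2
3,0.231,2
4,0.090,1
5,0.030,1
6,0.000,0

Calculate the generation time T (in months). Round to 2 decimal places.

1.80

lx·mx: 0, 1.246, 0.776, 0.462, 0.09, 0.03, 0 → R0 = 2.604
x·lx·mx: 0, 1.246, 1.552, 1.386, 0.36, 0.15, 0 → Σ = 4.694
T = 4.694 / 2.604 = 1.802611… → 1.80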